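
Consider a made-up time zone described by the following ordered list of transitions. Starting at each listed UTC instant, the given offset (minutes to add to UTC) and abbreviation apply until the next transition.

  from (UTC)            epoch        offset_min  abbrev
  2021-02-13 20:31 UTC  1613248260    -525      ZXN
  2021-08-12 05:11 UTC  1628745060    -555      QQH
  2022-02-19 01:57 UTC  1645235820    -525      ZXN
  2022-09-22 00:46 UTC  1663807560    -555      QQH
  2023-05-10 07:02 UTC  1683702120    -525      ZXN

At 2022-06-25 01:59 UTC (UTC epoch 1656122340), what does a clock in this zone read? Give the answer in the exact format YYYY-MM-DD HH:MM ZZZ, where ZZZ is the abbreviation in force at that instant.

2022-06-24 17:14 ZXN

Query: 2022-06-25 01:59 UTC
Rule 3/5 (ZXN, -08:45): 2022-02-19 01:57 UTC ≤ query < 2022-09-22 00:46 UTC
1·60 + 59 - 525 = -406 min
-406 = -1·1440 + 1034; 1034 = 17·60 + 14 → 17:14, 2022-06-25 - 1 day = 2022-06-24
→ 2022-06-24 17:14 ZXN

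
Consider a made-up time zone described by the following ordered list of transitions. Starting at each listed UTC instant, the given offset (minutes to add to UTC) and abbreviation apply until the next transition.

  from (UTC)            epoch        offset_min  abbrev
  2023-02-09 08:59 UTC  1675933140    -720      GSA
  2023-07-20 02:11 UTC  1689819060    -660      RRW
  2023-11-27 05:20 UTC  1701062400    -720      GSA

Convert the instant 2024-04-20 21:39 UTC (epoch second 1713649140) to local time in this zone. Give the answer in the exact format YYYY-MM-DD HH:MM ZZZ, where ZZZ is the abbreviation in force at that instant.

Query: 2024-04-20 21:39 UTC
Rule 3/3 (GSA, -12:00): 2023-11-27 05:20 UTC ≤ query < +∞
21·60 + 39 - 720 = 579 min
579 = 0·1440 + 579; 579 = 9·60 + 39 → 09:39, same day
→ 2024-04-20 09:39 GSA

2024-04-20 09:39 GSA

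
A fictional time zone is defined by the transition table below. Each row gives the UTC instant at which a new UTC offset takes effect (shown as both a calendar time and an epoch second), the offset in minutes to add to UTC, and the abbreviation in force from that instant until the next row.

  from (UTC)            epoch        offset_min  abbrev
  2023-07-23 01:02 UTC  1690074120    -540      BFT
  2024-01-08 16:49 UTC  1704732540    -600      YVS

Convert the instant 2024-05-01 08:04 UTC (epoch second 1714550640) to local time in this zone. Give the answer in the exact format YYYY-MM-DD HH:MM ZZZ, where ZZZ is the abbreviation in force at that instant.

2024-04-30 22:04 YVS

Query: 2024-05-01 08:04 UTC
Rule 2/2 (YVS, -10:00): 2024-01-08 16:49 UTC ≤ query < +∞
8·60 + 4 - 600 = -116 min
-116 = -1·1440 + 1324; 1324 = 22·60 + 4 → 22:04, 2024-05-01 - 1 day = 2024-04-30
→ 2024-04-30 22:04 YVS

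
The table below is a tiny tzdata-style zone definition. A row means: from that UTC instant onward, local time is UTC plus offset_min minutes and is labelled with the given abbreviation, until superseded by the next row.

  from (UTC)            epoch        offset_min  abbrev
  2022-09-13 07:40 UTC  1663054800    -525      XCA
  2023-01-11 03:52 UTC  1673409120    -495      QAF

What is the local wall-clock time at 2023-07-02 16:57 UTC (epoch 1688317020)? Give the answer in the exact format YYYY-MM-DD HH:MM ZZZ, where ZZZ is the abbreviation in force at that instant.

2023-07-02 08:42 QAF

Query: 2023-07-02 16:57 UTC
Rule 2/2 (QAF, -08:15): 2023-01-11 03:52 UTC ≤ query < +∞
16·60 + 57 - 495 = 522 min
522 = 0·1440 + 522; 522 = 8·60 + 42 → 08:42, same day
→ 2023-07-02 08:42 QAF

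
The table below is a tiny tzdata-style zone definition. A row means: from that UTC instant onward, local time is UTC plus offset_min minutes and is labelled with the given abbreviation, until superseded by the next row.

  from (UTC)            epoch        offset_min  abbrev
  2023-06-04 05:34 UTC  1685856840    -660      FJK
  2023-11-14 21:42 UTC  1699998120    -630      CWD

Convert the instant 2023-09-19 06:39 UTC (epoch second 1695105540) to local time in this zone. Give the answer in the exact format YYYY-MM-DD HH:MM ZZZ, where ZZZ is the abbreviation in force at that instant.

Query: 2023-09-19 06:39 UTC
Rule 1/2 (FJK, -11:00): 2023-06-04 05:34 UTC ≤ query < 2023-11-14 21:42 UTC
6·60 + 39 - 660 = -261 min
-261 = -1·1440 + 1179; 1179 = 19·60 + 39 → 19:39, 2023-09-19 - 1 day = 2023-09-18
→ 2023-09-18 19:39 FJK

2023-09-18 19:39 FJK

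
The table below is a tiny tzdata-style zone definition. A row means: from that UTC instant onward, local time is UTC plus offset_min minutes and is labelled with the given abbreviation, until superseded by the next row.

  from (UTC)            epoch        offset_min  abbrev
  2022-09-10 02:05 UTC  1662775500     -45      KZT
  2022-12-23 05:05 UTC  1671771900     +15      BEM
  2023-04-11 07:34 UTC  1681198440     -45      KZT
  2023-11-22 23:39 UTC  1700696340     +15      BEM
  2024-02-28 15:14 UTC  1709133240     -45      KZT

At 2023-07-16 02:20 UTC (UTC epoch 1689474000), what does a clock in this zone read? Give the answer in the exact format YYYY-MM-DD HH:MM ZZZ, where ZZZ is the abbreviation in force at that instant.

Query: 2023-07-16 02:20 UTC
Rule 3/5 (KZT, -00:45): 2023-04-11 07:34 UTC ≤ query < 2023-11-22 23:39 UTC
2·60 + 20 - 45 = 95 min
95 = 0·1440 + 95; 95 = 1·60 + 35 → 01:35, same day
→ 2023-07-16 01:35 KZT

2023-07-16 01:35 KZT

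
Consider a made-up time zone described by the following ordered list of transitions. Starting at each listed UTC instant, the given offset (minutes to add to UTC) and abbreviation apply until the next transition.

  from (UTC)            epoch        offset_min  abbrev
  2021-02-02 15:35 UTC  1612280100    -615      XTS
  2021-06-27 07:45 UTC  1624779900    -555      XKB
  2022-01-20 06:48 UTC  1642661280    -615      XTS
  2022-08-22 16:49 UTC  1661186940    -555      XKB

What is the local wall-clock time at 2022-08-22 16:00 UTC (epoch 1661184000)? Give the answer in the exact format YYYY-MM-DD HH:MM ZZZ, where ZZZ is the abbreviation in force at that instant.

Query: 2022-08-22 16:00 UTC
Rule 3/4 (XTS, -10:15): 2022-01-20 06:48 UTC ≤ query < 2022-08-22 16:49 UTC
16·60 + 0 - 615 = 345 min
345 = 0·1440 + 345; 345 = 5·60 + 45 → 05:45, same day
→ 2022-08-22 05:45 XTS

2022-08-22 05:45 XTS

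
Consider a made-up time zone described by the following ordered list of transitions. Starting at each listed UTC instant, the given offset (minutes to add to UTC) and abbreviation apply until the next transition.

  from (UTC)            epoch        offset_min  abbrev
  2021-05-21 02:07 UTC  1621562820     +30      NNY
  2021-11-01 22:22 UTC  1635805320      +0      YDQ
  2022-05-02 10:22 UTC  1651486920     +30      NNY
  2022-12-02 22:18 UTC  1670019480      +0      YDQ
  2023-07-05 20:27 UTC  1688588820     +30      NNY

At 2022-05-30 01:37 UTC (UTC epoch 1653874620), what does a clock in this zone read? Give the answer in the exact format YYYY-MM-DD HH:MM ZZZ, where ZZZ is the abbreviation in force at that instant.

2022-05-30 02:07 NNY

Query: 2022-05-30 01:37 UTC
Rule 3/5 (NNY, +00:30): 2022-05-02 10:22 UTC ≤ query < 2022-12-02 22:18 UTC
1·60 + 37 + 30 = 127 min
127 = 0·1440 + 127; 127 = 2·60 + 7 → 02:07, same day
→ 2022-05-30 02:07 NNY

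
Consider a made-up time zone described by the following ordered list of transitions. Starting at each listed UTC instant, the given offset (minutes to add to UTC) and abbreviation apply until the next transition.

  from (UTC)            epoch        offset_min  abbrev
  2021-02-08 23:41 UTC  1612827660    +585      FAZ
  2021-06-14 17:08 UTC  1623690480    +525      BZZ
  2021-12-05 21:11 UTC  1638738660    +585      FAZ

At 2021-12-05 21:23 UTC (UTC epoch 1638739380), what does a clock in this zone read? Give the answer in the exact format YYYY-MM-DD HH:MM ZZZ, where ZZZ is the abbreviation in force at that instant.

Query: 2021-12-05 21:23 UTC
Rule 3/3 (FAZ, +09:45): 2021-12-05 21:11 UTC ≤ query < +∞
21·60 + 23 + 585 = 1868 min
1868 = 1·1440 + 428; 428 = 7·60 + 8 → 07:08, 2021-12-05 + 1 day = 2021-12-06
→ 2021-12-06 07:08 FAZ

2021-12-06 07:08 FAZ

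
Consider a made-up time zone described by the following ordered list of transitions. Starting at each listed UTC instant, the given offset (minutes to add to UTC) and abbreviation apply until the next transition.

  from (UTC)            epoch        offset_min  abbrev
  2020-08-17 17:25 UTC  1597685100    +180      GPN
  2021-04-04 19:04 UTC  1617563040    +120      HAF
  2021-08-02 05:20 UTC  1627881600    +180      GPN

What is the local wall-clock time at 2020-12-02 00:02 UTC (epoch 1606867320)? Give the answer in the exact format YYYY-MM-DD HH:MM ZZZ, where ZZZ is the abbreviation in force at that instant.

Query: 2020-12-02 00:02 UTC
Rule 1/3 (GPN, +03:00): 2020-08-17 17:25 UTC ≤ query < 2021-04-04 19:04 UTC
0·60 + 2 + 180 = 182 min
182 = 0·1440 + 182; 182 = 3·60 + 2 → 03:02, same day
→ 2020-12-02 03:02 GPN

2020-12-02 03:02 GPN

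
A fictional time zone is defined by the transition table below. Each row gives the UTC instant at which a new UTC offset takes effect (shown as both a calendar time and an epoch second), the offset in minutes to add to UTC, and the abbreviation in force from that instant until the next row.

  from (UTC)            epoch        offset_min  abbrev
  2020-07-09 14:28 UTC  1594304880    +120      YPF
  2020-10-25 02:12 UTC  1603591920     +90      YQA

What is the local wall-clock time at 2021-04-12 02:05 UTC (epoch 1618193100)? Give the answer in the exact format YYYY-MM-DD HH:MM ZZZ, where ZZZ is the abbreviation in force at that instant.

Query: 2021-04-12 02:05 UTC
Rule 2/2 (YQA, +01:30): 2020-10-25 02:12 UTC ≤ query < +∞
2·60 + 5 + 90 = 215 min
215 = 0·1440 + 215; 215 = 3·60 + 35 → 03:35, same day
→ 2021-04-12 03:35 YQA

2021-04-12 03:35 YQA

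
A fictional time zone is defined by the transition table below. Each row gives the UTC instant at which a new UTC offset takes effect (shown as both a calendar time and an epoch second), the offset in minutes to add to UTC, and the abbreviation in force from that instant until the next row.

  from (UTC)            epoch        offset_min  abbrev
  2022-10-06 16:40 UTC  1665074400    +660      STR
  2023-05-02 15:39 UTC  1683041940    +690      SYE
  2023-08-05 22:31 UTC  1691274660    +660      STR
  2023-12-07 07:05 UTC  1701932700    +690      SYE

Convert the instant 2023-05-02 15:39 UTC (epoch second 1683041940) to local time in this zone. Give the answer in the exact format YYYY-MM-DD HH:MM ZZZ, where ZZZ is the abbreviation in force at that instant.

Query: 2023-05-02 15:39 UTC
Rule 2/4 (SYE, +11:30): 2023-05-02 15:39 UTC ≤ query < 2023-08-05 22:31 UTC
15·60 + 39 + 690 = 1629 min
1629 = 1·1440 + 189; 189 = 3·60 + 9 → 03:09, 2023-05-02 + 1 day = 2023-05-03
→ 2023-05-03 03:09 SYE

2023-05-03 03:09 SYE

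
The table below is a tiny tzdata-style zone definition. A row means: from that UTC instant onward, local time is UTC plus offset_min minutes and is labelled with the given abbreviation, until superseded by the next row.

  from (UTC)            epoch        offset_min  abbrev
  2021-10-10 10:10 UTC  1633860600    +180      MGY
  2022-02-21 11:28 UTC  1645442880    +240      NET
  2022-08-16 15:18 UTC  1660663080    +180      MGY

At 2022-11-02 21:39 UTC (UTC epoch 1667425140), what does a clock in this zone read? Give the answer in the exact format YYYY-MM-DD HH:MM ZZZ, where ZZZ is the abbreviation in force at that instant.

2022-11-03 00:39 MGY

Query: 2022-11-02 21:39 UTC
Rule 3/3 (MGY, +03:00): 2022-08-16 15:18 UTC ≤ query < +∞
21·60 + 39 + 180 = 1479 min
1479 = 1·1440 + 39; 39 = 0·60 + 39 → 00:39, 2022-11-02 + 1 day = 2022-11-03
→ 2022-11-03 00:39 MGY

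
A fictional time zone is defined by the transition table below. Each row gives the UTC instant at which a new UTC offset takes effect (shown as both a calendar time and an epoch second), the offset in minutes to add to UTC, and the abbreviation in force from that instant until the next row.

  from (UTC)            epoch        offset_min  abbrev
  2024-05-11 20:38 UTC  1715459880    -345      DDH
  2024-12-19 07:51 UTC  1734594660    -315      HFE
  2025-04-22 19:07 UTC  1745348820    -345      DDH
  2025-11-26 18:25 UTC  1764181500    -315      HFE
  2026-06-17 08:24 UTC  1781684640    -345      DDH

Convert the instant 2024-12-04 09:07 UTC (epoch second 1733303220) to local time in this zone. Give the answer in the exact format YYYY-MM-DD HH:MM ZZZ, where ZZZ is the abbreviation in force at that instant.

Query: 2024-12-04 09:07 UTC
Rule 1/5 (DDH, -05:45): 2024-05-11 20:38 UTC ≤ query < 2024-12-19 07:51 UTC
9·60 + 7 - 345 = 202 min
202 = 0·1440 + 202; 202 = 3·60 + 22 → 03:22, same day
→ 2024-12-04 03:22 DDH

2024-12-04 03:22 DDH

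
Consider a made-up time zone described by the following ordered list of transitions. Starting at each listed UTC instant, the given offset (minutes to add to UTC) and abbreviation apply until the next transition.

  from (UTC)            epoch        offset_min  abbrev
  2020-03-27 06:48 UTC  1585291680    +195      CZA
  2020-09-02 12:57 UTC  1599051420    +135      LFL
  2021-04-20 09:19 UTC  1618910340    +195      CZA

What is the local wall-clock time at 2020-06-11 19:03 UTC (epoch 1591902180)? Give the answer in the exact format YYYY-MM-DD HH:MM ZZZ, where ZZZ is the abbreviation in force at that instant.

Query: 2020-06-11 19:03 UTC
Rule 1/3 (CZA, +03:15): 2020-03-27 06:48 UTC ≤ query < 2020-09-02 12:57 UTC
19·60 + 3 + 195 = 1338 min
1338 = 0·1440 + 1338; 1338 = 22·60 + 18 → 22:18, same day
→ 2020-06-11 22:18 CZA

2020-06-11 22:18 CZA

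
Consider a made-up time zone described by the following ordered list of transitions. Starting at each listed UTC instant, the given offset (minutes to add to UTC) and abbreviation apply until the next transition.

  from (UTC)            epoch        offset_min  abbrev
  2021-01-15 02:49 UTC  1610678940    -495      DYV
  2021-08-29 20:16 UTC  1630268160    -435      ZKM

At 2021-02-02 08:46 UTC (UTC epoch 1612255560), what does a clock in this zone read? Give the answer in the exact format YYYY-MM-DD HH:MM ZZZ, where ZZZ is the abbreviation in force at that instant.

Query: 2021-02-02 08:46 UTC
Rule 1/2 (DYV, -08:15): 2021-01-15 02:49 UTC ≤ query < 2021-08-29 20:16 UTC
8·60 + 46 - 495 = 31 min
31 = 0·1440 + 31; 31 = 0·60 + 31 → 00:31, same day
→ 2021-02-02 00:31 DYV

2021-02-02 00:31 DYV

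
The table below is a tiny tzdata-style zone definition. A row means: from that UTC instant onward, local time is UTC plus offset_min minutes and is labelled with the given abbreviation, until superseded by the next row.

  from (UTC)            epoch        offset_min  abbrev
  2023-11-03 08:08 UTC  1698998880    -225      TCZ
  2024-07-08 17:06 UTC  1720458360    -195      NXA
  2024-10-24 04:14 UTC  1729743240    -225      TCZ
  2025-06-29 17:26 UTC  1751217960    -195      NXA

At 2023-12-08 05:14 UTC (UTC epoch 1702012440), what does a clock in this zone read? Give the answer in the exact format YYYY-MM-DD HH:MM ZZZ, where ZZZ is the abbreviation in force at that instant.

Query: 2023-12-08 05:14 UTC
Rule 1/4 (TCZ, -03:45): 2023-11-03 08:08 UTC ≤ query < 2024-07-08 17:06 UTC
5·60 + 14 - 225 = 89 min
89 = 0·1440 + 89; 89 = 1·60 + 29 → 01:29, same day
→ 2023-12-08 01:29 TCZ

2023-12-08 01:29 TCZ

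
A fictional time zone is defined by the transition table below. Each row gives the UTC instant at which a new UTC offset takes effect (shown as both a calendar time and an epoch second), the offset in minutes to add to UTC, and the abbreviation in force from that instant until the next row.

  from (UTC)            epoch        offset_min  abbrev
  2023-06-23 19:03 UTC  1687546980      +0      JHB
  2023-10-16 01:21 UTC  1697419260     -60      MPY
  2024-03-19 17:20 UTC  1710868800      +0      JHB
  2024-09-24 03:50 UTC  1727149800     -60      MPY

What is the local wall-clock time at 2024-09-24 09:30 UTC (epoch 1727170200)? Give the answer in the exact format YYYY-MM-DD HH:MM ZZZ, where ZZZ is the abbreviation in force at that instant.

Query: 2024-09-24 09:30 UTC
Rule 4/4 (MPY, -01:00): 2024-09-24 03:50 UTC ≤ query < +∞
9·60 + 30 - 60 = 510 min
510 = 0·1440 + 510; 510 = 8·60 + 30 → 08:30, same day
→ 2024-09-24 08:30 MPY

2024-09-24 08:30 MPY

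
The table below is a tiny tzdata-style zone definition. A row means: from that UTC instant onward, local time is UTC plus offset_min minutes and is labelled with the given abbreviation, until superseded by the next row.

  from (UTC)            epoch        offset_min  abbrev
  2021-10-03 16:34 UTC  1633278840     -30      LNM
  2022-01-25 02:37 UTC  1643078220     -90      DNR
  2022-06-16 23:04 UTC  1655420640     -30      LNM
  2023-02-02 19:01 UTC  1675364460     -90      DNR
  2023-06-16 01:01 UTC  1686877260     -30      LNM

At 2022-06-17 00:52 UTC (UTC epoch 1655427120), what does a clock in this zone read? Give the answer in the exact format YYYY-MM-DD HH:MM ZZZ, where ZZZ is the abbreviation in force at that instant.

2022-06-17 00:22 LNM

Query: 2022-06-17 00:52 UTC
Rule 3/5 (LNM, -00:30): 2022-06-16 23:04 UTC ≤ query < 2023-02-02 19:01 UTC
0·60 + 52 - 30 = 22 min
22 = 0·1440 + 22; 22 = 0·60 + 22 → 00:22, same day
→ 2022-06-17 00:22 LNM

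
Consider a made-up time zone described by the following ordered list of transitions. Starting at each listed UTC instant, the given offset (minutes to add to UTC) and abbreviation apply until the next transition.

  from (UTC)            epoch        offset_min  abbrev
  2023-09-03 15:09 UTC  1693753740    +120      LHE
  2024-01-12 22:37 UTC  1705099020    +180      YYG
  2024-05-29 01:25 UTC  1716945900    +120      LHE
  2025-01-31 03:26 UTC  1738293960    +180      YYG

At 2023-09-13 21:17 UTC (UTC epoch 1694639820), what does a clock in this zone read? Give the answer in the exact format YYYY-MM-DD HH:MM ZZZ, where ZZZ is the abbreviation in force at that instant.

2023-09-13 23:17 LHE

Query: 2023-09-13 21:17 UTC
Rule 1/4 (LHE, +02:00): 2023-09-03 15:09 UTC ≤ query < 2024-01-12 22:37 UTC
21·60 + 17 + 120 = 1397 min
1397 = 0·1440 + 1397; 1397 = 23·60 + 17 → 23:17, same day
→ 2023-09-13 23:17 LHE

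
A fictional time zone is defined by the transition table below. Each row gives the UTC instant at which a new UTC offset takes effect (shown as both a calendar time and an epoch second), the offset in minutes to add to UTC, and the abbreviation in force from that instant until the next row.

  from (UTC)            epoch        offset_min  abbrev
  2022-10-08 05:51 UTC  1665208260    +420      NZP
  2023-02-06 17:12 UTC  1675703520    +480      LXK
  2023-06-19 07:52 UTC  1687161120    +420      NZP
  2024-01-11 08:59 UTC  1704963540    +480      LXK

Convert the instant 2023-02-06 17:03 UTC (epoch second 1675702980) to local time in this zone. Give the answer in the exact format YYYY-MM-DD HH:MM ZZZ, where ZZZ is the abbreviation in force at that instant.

2023-02-07 00:03 NZP

Query: 2023-02-06 17:03 UTC
Rule 1/4 (NZP, +07:00): 2022-10-08 05:51 UTC ≤ query < 2023-02-06 17:12 UTC
17·60 + 3 + 420 = 1443 min
1443 = 1·1440 + 3; 3 = 0·60 + 3 → 00:03, 2023-02-06 + 1 day = 2023-02-07
→ 2023-02-07 00:03 NZP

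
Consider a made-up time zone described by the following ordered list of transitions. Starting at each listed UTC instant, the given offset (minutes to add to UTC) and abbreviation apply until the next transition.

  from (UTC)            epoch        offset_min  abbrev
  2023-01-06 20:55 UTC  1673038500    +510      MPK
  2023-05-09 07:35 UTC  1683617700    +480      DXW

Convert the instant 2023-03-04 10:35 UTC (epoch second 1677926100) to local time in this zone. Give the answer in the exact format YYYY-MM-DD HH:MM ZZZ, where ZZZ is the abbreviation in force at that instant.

Query: 2023-03-04 10:35 UTC
Rule 1/2 (MPK, +08:30): 2023-01-06 20:55 UTC ≤ query < 2023-05-09 07:35 UTC
10·60 + 35 + 510 = 1145 min
1145 = 0·1440 + 1145; 1145 = 19·60 + 5 → 19:05, same day
→ 2023-03-04 19:05 MPK

2023-03-04 19:05 MPK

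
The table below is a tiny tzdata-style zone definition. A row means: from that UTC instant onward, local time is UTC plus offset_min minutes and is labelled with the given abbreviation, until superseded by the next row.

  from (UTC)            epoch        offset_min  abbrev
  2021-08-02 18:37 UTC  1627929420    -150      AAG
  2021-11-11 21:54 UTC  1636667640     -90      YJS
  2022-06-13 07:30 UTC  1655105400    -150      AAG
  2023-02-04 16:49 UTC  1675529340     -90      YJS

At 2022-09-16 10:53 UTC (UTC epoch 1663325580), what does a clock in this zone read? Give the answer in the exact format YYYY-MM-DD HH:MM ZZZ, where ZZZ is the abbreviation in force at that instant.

Query: 2022-09-16 10:53 UTC
Rule 3/4 (AAG, -02:30): 2022-06-13 07:30 UTC ≤ query < 2023-02-04 16:49 UTC
10·60 + 53 - 150 = 503 min
503 = 0·1440 + 503; 503 = 8·60 + 23 → 08:23, same day
→ 2022-09-16 08:23 AAG

2022-09-16 08:23 AAG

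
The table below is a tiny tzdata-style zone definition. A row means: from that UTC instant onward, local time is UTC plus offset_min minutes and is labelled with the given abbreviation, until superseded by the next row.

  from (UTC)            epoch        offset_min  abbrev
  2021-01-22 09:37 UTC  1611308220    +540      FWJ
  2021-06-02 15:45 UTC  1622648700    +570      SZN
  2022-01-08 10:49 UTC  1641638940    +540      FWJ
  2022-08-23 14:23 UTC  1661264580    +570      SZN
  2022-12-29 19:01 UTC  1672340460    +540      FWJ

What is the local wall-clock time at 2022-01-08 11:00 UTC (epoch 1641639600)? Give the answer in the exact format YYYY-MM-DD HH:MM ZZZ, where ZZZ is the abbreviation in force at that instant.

2022-01-08 20:00 FWJ

Query: 2022-01-08 11:00 UTC
Rule 3/5 (FWJ, +09:00): 2022-01-08 10:49 UTC ≤ query < 2022-08-23 14:23 UTC
11·60 + 0 + 540 = 1200 min
1200 = 0·1440 + 1200; 1200 = 20·60 + 0 → 20:00, same day
→ 2022-01-08 20:00 FWJ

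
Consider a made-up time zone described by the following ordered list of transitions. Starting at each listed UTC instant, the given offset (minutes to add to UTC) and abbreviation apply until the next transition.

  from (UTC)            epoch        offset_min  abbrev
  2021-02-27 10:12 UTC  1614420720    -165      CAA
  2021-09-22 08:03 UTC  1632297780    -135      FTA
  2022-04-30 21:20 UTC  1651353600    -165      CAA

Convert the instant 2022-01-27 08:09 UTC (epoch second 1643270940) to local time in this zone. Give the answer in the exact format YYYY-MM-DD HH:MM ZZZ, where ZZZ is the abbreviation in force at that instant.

Query: 2022-01-27 08:09 UTC
Rule 2/3 (FTA, -02:15): 2021-09-22 08:03 UTC ≤ query < 2022-04-30 21:20 UTC
8·60 + 9 - 135 = 354 min
354 = 0·1440 + 354; 354 = 5·60 + 54 → 05:54, same day
→ 2022-01-27 05:54 FTA

2022-01-27 05:54 FTA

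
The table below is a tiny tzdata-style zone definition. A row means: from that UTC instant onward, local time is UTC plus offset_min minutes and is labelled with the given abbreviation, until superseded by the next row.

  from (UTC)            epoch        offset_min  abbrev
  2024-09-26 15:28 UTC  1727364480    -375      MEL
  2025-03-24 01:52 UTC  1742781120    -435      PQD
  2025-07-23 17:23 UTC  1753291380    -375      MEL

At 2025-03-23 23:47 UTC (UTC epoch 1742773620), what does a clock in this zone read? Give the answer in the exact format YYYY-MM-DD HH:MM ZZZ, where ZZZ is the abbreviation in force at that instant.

Query: 2025-03-23 23:47 UTC
Rule 1/3 (MEL, -06:15): 2024-09-26 15:28 UTC ≤ query < 2025-03-24 01:52 UTC
23·60 + 47 - 375 = 1052 min
1052 = 0·1440 + 1052; 1052 = 17·60 + 32 → 17:32, same day
→ 2025-03-23 17:32 MEL

2025-03-23 17:32 MEL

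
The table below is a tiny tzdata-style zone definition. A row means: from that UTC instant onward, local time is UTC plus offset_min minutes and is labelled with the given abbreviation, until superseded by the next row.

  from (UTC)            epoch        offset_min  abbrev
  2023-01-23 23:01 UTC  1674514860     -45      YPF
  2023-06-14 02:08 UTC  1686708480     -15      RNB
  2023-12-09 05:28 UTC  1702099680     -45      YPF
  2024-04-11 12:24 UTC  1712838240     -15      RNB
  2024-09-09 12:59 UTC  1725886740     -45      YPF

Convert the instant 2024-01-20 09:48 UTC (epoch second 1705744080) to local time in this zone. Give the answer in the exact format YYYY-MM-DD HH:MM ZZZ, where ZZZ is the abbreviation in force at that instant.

2024-01-20 09:03 YPF

Query: 2024-01-20 09:48 UTC
Rule 3/5 (YPF, -00:45): 2023-12-09 05:28 UTC ≤ query < 2024-04-11 12:24 UTC
9·60 + 48 - 45 = 543 min
543 = 0·1440 + 543; 543 = 9·60 + 3 → 09:03, same day
→ 2024-01-20 09:03 YPF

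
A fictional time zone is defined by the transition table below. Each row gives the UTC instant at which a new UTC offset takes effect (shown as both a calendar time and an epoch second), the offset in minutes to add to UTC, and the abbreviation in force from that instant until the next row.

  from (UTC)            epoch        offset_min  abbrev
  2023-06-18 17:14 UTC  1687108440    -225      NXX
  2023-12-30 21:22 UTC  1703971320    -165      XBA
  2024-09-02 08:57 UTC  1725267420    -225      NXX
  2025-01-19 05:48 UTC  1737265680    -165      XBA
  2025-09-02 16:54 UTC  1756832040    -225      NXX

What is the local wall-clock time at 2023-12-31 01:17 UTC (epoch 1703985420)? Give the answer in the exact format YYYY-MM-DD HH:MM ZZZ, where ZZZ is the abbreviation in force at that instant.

Query: 2023-12-31 01:17 UTC
Rule 2/5 (XBA, -02:45): 2023-12-30 21:22 UTC ≤ query < 2024-09-02 08:57 UTC
1·60 + 17 - 165 = -88 min
-88 = -1·1440 + 1352; 1352 = 22·60 + 32 → 22:32, 2023-12-31 - 1 day = 2023-12-30
→ 2023-12-30 22:32 XBA

2023-12-30 22:32 XBA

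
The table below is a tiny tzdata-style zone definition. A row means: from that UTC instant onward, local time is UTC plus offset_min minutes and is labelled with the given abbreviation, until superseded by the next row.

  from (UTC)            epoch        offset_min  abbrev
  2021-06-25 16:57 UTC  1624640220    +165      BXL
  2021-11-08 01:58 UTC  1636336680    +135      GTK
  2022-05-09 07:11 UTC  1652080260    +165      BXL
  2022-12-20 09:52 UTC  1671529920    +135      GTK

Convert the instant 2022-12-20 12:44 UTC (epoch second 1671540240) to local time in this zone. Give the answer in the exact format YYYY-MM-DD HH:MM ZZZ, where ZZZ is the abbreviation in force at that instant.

Query: 2022-12-20 12:44 UTC
Rule 4/4 (GTK, +02:15): 2022-12-20 09:52 UTC ≤ query < +∞
12·60 + 44 + 135 = 899 min
899 = 0·1440 + 899; 899 = 14·60 + 59 → 14:59, same day
→ 2022-12-20 14:59 GTK

2022-12-20 14:59 GTK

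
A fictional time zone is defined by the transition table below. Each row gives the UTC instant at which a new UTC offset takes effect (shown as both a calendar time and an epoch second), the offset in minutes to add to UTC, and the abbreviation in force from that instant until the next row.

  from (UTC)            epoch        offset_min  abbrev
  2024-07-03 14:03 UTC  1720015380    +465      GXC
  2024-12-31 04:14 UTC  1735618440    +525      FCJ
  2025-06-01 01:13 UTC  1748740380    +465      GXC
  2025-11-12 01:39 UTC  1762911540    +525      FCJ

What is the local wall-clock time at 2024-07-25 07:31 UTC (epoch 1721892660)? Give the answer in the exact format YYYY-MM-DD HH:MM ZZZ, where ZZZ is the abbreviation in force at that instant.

2024-07-25 15:16 GXC

Query: 2024-07-25 07:31 UTC
Rule 1/4 (GXC, +07:45): 2024-07-03 14:03 UTC ≤ query < 2024-12-31 04:14 UTC
7·60 + 31 + 465 = 916 min
916 = 0·1440 + 916; 916 = 15·60 + 16 → 15:16, same day
→ 2024-07-25 15:16 GXC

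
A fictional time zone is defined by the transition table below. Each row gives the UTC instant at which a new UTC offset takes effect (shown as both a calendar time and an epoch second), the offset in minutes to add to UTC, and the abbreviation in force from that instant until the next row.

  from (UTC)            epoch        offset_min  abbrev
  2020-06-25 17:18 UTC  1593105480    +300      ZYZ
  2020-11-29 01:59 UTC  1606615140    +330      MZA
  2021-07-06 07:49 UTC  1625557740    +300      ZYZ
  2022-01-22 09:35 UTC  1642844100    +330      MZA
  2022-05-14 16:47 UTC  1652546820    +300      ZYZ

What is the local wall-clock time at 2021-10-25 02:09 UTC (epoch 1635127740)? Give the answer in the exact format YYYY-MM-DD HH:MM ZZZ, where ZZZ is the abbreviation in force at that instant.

Query: 2021-10-25 02:09 UTC
Rule 3/5 (ZYZ, +05:00): 2021-07-06 07:49 UTC ≤ query < 2022-01-22 09:35 UTC
2·60 + 9 + 300 = 429 min
429 = 0·1440 + 429; 429 = 7·60 + 9 → 07:09, same day
→ 2021-10-25 07:09 ZYZ

2021-10-25 07:09 ZYZ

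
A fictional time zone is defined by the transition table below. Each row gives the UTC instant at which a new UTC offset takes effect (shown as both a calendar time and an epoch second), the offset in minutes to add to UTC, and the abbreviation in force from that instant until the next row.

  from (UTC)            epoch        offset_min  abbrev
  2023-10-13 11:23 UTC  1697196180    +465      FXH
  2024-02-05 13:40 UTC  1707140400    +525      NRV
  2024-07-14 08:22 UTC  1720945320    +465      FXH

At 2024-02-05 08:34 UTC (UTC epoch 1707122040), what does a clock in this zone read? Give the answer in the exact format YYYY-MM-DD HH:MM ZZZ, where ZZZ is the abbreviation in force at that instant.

2024-02-05 16:19 FXH

Query: 2024-02-05 08:34 UTC
Rule 1/3 (FXH, +07:45): 2023-10-13 11:23 UTC ≤ query < 2024-02-05 13:40 UTC
8·60 + 34 + 465 = 979 min
979 = 0·1440 + 979; 979 = 16·60 + 19 → 16:19, same day
→ 2024-02-05 16:19 FXH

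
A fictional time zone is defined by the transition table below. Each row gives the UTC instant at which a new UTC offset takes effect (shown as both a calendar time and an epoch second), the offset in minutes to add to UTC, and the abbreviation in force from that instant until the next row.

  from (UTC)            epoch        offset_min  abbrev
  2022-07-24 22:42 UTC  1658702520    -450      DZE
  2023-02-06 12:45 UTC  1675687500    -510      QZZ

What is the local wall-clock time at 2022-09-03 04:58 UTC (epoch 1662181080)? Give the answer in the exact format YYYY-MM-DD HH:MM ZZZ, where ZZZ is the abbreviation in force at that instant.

Query: 2022-09-03 04:58 UTC
Rule 1/2 (DZE, -07:30): 2022-07-24 22:42 UTC ≤ query < 2023-02-06 12:45 UTC
4·60 + 58 - 450 = -152 min
-152 = -1·1440 + 1288; 1288 = 21·60 + 28 → 21:28, 2022-09-03 - 1 day = 2022-09-02
→ 2022-09-02 21:28 DZE

2022-09-02 21:28 DZE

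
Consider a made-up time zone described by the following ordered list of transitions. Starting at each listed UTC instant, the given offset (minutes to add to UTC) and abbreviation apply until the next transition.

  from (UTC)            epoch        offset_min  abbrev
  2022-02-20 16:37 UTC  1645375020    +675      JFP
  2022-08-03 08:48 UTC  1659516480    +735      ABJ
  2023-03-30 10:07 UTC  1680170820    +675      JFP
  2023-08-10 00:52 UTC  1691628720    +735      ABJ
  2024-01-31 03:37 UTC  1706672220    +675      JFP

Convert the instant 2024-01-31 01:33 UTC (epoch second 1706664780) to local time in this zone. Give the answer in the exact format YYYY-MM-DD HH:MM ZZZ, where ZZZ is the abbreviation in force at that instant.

2024-01-31 13:48 ABJ

Query: 2024-01-31 01:33 UTC
Rule 4/5 (ABJ, +12:15): 2023-08-10 00:52 UTC ≤ query < 2024-01-31 03:37 UTC
1·60 + 33 + 735 = 828 min
828 = 0·1440 + 828; 828 = 13·60 + 48 → 13:48, same day
→ 2024-01-31 13:48 ABJ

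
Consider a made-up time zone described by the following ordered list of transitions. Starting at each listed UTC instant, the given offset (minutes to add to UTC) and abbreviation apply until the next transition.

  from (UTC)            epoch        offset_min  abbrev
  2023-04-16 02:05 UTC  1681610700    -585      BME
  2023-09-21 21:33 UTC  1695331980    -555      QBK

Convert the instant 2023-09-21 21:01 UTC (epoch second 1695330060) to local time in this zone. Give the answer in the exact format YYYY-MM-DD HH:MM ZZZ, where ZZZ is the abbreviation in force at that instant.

2023-09-21 11:16 BME

Query: 2023-09-21 21:01 UTC
Rule 1/2 (BME, -09:45): 2023-04-16 02:05 UTC ≤ query < 2023-09-21 21:33 UTC
21·60 + 1 - 585 = 676 min
676 = 0·1440 + 676; 676 = 11·60 + 16 → 11:16, same day
→ 2023-09-21 11:16 BME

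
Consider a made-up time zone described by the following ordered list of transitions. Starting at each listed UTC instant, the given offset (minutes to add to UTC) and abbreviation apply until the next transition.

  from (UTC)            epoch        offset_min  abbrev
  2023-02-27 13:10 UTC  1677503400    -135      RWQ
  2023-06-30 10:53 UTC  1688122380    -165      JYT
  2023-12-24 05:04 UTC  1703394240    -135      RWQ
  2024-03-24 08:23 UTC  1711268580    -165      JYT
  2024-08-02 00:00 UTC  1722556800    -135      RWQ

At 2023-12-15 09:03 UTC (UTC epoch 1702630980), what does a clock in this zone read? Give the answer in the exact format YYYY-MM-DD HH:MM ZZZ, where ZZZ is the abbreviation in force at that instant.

2023-12-15 06:18 JYT

Query: 2023-12-15 09:03 UTC
Rule 2/5 (JYT, -02:45): 2023-06-30 10:53 UTC ≤ query < 2023-12-24 05:04 UTC
9·60 + 3 - 165 = 378 min
378 = 0·1440 + 378; 378 = 6·60 + 18 → 06:18, same day
→ 2023-12-15 06:18 JYT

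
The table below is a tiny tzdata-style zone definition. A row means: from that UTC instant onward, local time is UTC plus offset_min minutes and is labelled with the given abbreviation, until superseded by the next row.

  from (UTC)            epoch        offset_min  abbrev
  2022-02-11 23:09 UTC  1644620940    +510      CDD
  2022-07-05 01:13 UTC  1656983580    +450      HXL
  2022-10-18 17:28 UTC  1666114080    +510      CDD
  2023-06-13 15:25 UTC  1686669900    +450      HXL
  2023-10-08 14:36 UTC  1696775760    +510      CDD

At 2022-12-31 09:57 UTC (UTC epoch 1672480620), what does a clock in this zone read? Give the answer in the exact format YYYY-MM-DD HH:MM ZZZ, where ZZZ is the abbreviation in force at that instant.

Query: 2022-12-31 09:57 UTC
Rule 3/5 (CDD, +08:30): 2022-10-18 17:28 UTC ≤ query < 2023-06-13 15:25 UTC
9·60 + 57 + 510 = 1107 min
1107 = 0·1440 + 1107; 1107 = 18·60 + 27 → 18:27, same day
→ 2022-12-31 18:27 CDD

2022-12-31 18:27 CDD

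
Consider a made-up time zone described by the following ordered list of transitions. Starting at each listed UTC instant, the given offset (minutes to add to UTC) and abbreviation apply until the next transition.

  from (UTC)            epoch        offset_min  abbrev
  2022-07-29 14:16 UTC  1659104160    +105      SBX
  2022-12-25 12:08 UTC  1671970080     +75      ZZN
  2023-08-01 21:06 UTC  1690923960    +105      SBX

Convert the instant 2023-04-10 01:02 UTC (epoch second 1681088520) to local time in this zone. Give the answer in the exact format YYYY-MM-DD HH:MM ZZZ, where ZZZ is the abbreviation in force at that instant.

Query: 2023-04-10 01:02 UTC
Rule 2/3 (ZZN, +01:15): 2022-12-25 12:08 UTC ≤ query < 2023-08-01 21:06 UTC
1·60 + 2 + 75 = 137 min
137 = 0·1440 + 137; 137 = 2·60 + 17 → 02:17, same day
→ 2023-04-10 02:17 ZZN

2023-04-10 02:17 ZZN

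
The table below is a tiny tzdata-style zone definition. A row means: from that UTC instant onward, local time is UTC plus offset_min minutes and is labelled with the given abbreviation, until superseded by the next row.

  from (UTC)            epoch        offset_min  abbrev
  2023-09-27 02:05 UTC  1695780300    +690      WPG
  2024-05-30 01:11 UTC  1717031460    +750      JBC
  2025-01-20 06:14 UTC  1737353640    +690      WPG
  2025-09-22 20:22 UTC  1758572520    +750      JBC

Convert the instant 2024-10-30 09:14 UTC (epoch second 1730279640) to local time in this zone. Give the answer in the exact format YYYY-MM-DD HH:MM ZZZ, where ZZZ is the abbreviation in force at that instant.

Query: 2024-10-30 09:14 UTC
Rule 2/4 (JBC, +12:30): 2024-05-30 01:11 UTC ≤ query < 2025-01-20 06:14 UTC
9·60 + 14 + 750 = 1304 min
1304 = 0·1440 + 1304; 1304 = 21·60 + 44 → 21:44, same day
→ 2024-10-30 21:44 JBC

2024-10-30 21:44 JBC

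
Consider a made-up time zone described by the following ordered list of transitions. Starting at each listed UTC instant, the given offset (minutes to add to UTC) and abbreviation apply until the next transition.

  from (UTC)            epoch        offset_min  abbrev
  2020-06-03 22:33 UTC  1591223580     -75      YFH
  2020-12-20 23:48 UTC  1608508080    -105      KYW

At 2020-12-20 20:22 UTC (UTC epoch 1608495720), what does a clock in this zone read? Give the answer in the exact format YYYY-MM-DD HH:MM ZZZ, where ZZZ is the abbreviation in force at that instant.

2020-12-20 19:07 YFH

Query: 2020-12-20 20:22 UTC
Rule 1/2 (YFH, -01:15): 2020-06-03 22:33 UTC ≤ query < 2020-12-20 23:48 UTC
20·60 + 22 - 75 = 1147 min
1147 = 0·1440 + 1147; 1147 = 19·60 + 7 → 19:07, same day
→ 2020-12-20 19:07 YFH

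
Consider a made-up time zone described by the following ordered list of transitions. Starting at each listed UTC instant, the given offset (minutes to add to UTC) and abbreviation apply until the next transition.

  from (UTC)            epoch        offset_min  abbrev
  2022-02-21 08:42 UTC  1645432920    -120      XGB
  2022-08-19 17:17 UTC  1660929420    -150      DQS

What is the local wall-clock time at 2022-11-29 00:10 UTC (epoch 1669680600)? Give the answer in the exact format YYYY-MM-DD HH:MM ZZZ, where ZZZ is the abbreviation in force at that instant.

Query: 2022-11-29 00:10 UTC
Rule 2/2 (DQS, -02:30): 2022-08-19 17:17 UTC ≤ query < +∞
0·60 + 10 - 150 = -140 min
-140 = -1·1440 + 1300; 1300 = 21·60 + 40 → 21:40, 2022-11-29 - 1 day = 2022-11-28
→ 2022-11-28 21:40 DQS

2022-11-28 21:40 DQS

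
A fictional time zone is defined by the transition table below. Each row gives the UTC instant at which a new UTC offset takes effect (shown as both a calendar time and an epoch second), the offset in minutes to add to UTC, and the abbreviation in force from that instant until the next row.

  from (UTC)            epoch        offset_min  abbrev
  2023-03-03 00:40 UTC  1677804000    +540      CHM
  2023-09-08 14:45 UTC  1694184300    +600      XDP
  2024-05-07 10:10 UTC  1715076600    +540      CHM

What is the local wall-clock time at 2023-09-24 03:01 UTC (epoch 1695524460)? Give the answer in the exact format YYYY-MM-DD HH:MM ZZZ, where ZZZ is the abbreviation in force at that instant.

Query: 2023-09-24 03:01 UTC
Rule 2/3 (XDP, +10:00): 2023-09-08 14:45 UTC ≤ query < 2024-05-07 10:10 UTC
3·60 + 1 + 600 = 781 min
781 = 0·1440 + 781; 781 = 13·60 + 1 → 13:01, same day
→ 2023-09-24 13:01 XDP

2023-09-24 13:01 XDP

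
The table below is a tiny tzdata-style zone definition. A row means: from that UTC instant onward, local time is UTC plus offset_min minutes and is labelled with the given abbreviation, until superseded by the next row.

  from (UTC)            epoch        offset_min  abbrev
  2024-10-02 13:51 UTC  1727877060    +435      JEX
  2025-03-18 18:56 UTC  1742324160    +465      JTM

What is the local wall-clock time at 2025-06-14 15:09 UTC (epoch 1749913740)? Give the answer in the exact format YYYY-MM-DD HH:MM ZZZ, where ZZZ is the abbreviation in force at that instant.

2025-06-14 22:54 JTM

Query: 2025-06-14 15:09 UTC
Rule 2/2 (JTM, +07:45): 2025-03-18 18:56 UTC ≤ query < +∞
15·60 + 9 + 465 = 1374 min
1374 = 0·1440 + 1374; 1374 = 22·60 + 54 → 22:54, same day
→ 2025-06-14 22:54 JTM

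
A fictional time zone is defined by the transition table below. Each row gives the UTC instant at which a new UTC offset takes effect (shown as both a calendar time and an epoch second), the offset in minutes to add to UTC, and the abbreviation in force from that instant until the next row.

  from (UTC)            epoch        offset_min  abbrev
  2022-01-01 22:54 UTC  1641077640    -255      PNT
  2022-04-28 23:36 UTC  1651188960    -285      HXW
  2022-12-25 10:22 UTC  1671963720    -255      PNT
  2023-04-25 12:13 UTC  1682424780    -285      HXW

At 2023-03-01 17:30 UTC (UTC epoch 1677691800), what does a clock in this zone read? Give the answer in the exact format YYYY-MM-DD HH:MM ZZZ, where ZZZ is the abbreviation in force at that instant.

Query: 2023-03-01 17:30 UTC
Rule 3/4 (PNT, -04:15): 2022-12-25 10:22 UTC ≤ query < 2023-04-25 12:13 UTC
17·60 + 30 - 255 = 795 min
795 = 0·1440 + 795; 795 = 13·60 + 15 → 13:15, same day
→ 2023-03-01 13:15 PNT

2023-03-01 13:15 PNT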